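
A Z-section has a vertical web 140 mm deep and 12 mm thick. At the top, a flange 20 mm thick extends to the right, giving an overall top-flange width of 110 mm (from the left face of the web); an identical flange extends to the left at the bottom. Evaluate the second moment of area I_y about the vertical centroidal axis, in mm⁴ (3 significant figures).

I_y ≈ 1.50 × 10⁷ mm⁴

Decompose the section into non-overlapping parts with the origin at the bottom-left of its bounding rectangle.
Web: 12 × 140, A = 1 680 mm², x = 104 mm, Ī = 20 160 mm⁴.
Top flange (beyond web): 98 × 20, A = 1 960 mm², x = 159 mm, Ī = 1 568 653 mm⁴.
Bottom flange (beyond web): 98 × 20, A = 1 960 mm², x = 49 mm, Ī = 1 568 653 mm⁴.
Centroid: x̄ = ΣA·x / ΣA = 104 mm.
Transfer each piece to the vertical centroidal axis using Ī + A·d² with d = x − 104:
  web: d = 0 mm → contributes +20 160 mm⁴
  top flange (beyond web): d = 55 mm → contributes +7 497 653 mm⁴
  bottom flange (beyond web): d = -55 mm → contributes +7 497 653 mm⁴
Total I = 15 015 467 mm⁴.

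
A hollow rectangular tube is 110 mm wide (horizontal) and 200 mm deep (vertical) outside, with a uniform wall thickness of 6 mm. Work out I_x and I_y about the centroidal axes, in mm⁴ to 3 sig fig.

Treat the section as a set of non-overlapping primitives; coordinates are from the bounding-box lower-left.
Outer rectangle: 110 × 200, A = 22 000 mm², y = 100 mm, Ī = 73 333 333 mm⁴.
Inner void (subtracted): 98 × 188, A = 18 424 mm², y = 100 mm, Ī = 54 264 821 mm⁴.
By symmetry the centroid is at mid-height, ȳ = 100 mm.
All pieces are centred on the centroidal x-axis, so I = ΣĪ (holes subtracted) = 19 068 512 mm⁴.
Repeating about the centroidal y-axis gives I_y = 7 437 992 mm⁴.

I_x ≈ 1.91 × 10⁷ mm⁴, I_y ≈ 7.44 × 10⁶ mm⁴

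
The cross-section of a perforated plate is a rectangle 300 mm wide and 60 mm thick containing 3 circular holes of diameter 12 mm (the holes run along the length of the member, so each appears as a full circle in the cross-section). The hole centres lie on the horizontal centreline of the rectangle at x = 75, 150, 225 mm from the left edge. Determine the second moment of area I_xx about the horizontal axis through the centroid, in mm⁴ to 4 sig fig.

I_xx ≈ 5.397 × 10⁶ mm⁴

Split into non-overlapping primitives; take the origin at the lower-left of the bounding box.
Plate: 300 × 60, A = 18 000 mm², y = 30 mm, Ī = 5 400 000 mm⁴.
Hole 1 (subtracted): ⌀12, A = 113.097 mm², y = 30 mm, Ī = 1017.88 mm⁴.
Hole 2 (subtracted): ⌀12, A = 113.097 mm², y = 30 mm, Ī = 1017.88 mm⁴.
Hole 3 (subtracted): ⌀12, A = 113.097 mm², y = 30 mm, Ī = 1017.88 mm⁴.
By symmetry the centroid is at mid-height, ȳ = 30 mm.
All pieces are centred on the horizontal axis through the centroid, so I = ΣĪ (holes subtracted) = 5 396 946 mm⁴.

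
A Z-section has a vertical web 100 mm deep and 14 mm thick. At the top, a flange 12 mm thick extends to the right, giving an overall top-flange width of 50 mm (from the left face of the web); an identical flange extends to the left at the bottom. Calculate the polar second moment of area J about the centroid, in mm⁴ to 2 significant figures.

Treat the section as a set of non-overlapping primitives; coordinates are from the bounding-box lower-left.
Web: 14 × 100, A = 1 400 mm², y = 50 mm, Ī = 1 166 667 mm⁴.
Top flange (beyond web): 36 × 12, A = 432 mm², y = 94 mm, Ī = 5 184 mm⁴.
Bottom flange (beyond web): 36 × 12, A = 432 mm², y = 6 mm, Ī = 5 184 mm⁴.
Centroid: ȳ = ΣA·y / ΣA = 50 mm.
Transfer each piece to the centroidal x-axis using Ī + A·d² with d = y − 50:
  web: d = 0 mm → contributes +1 166 667 mm⁴
  top flange (beyond web): d = 44 mm → contributes +841 536 mm⁴
  bottom flange (beyond web): d = -44 mm → contributes +841 536 mm⁴
Total I = 2 849 739 mm⁴.
For the y-axis: x̄ = 43 mm.
Repeating about the centroidal y-axis gives I_y = 656 179 mm⁴.
Polar second moment: J = I_x + I_y = 3 505 917 mm⁴.

J ≈ 3.5 × 10⁶ mm⁴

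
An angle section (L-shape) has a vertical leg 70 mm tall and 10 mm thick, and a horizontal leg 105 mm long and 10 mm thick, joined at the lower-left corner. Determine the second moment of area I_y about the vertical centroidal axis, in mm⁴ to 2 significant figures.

I_y ≈ 1.8 × 10⁶ mm⁴

Decompose the section into non-overlapping parts with the origin at the bottom-left of its bounding rectangle.
Vertical leg: 10 × 70, A = 700 mm², x = 5 mm, Ī = 5 833 mm⁴.
Horizontal leg (remainder): 95 × 10, A = 950 mm², x = 57.5 mm, Ī = 714 479 mm⁴.
Centroid: x̄ = ΣA·x / ΣA = 35.23 mm.
Transfer each piece to the vertical centroidal axis using Ī + A·d² with d = x − 35.23:
  vertical leg: d = -30.23 mm → contributes +645 415 mm⁴
  horizontal leg (remainder): d = 22.27 mm → contributes +1 185 750 mm⁴
Total I = 1 831 165 mm⁴.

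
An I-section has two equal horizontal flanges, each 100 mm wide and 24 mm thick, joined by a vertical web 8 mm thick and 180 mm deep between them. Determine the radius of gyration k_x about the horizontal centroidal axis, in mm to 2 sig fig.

k_x ≈ 93 mm

Treat the section as a set of non-overlapping primitives; coordinates are from the bounding-box lower-left.
Bottom flange: 100 × 24, A = 2 400 mm², y = 12 mm, Ī = 115 200 mm⁴.
Web: 8 × 180, A = 1 440 mm², y = 114 mm, Ī = 3 888 000 mm⁴.
Top flange: 100 × 24, A = 2 400 mm², y = 216 mm, Ī = 115 200 mm⁴.
By symmetry the centroid is at mid-height, ȳ = 114 mm.
Transfer each piece to the horizontal centroidal axis using Ī + A·d² with d = y − 114:
  bottom flange: d = -102 mm → contributes +25 084 800 mm⁴
  web: d = 0 mm → contributes +3 888 000 mm⁴
  top flange: d = 102 mm → contributes +25 084 800 mm⁴
Total I = 54 057 600 mm⁴.
Radius of gyration: k = √(I/A) = √(54 057 600 / 6 240) = 93.08 mm.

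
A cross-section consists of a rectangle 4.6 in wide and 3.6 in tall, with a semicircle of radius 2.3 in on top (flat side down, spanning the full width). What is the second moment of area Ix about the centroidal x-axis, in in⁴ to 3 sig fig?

Ix ≈ 63.6 in⁴

Split into non-overlapping primitives; take the origin at the lower-left of the bounding box.
Rectangular body: 4.6 × 3.6, A = 16.56 in², y = 1.8 in, Ī = 17.885 in⁴.
Semicircular cap: semicircle r = 2.3, A = 8.3095 in², y = 4.5762 in, Ī = 3.0714 in⁴.
Centroid: ȳ = ΣA·y / ΣA = 2.7276 in.
Transfer each piece to the centroidal x-axis using Ī + A·d² with d = y − 2.7276:
  rectangular body: d = -0.92758 in → contributes +32.133 in⁴
  semicircular cap: d = 1.8486 in → contributes +31.467 in⁴
Total I = 63.6 in⁴.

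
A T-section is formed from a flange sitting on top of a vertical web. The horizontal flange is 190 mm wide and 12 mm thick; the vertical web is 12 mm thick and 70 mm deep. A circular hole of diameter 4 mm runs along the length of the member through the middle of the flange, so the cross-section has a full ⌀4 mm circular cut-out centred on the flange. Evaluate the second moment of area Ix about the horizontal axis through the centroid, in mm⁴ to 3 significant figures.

Ix ≈ 1.40 × 10⁶ mm⁴

Treat the section as a set of non-overlapping primitives; coordinates are from the bounding-box lower-left.
Flange: 190 × 12, A = 2 280 mm², y = 76 mm, Ī = 27 360 mm⁴.
Web: 12 × 70, A = 840 mm², y = 35 mm, Ī = 343 000 mm⁴.
Hole (subtracted): ⌀4, A = 12.566 mm², y = 76 mm, Ī = 12.566 mm⁴.
Centroid: ȳ = ΣA·y / ΣA = 64.917 mm.
Transfer each piece to the horizontal axis through the centroid using Ī + A·d² with d = y − 64.917:
  flange: d = 11.083 mm → contributes +307 424 mm⁴
  web: d = -29.917 mm → contributes +1 094 818 mm⁴
  hole: d = 11.083 mm → contributes −1556.2 mm⁴
Total I = 1 400 685 mm⁴.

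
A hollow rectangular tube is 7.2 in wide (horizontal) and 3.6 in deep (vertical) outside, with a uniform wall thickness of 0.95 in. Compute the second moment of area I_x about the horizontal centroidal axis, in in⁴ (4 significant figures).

I_x ≈ 25.82 in⁴

Decompose the section into non-overlapping parts with the origin at the bottom-left of its bounding rectangle.
Outer rectangle: 7.2 × 3.6, A = 25.92 in², y = 1.8 in, Ī = 27.9936 in⁴.
Inner void (subtracted): 5.3 × 1.7, A = 9.01 in², y = 1.8 in, Ī = 2.16991 in⁴.
By symmetry the centroid is at mid-height, ȳ = 1.8 in.
All pieces are centred on the horizontal centroidal axis, so I = ΣĪ (holes subtracted) = 25.8237 in⁴.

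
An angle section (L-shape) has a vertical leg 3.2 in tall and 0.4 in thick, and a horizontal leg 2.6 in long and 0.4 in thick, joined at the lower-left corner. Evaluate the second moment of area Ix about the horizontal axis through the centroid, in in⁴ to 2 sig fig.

Split into non-overlapping primitives; take the origin at the lower-left of the bounding box.
Vertical leg: 0.4 × 3.2, A = 1.28 in², y = 1.6 in, Ī = 1.092 in⁴.
Horizontal leg (remainder): 2.2 × 0.4, A = 0.88 in², y = 0.2 in, Ī = 0.01173 in⁴.
Centroid: ȳ = ΣA·y / ΣA = 1.03 in.
Transfer each piece to the horizontal axis through the centroid using Ī + A·d² with d = y − 1.03:
  vertical leg: d = 0.5704 in → contributes +1.509 in⁴
  horizontal leg (remainder): d = -0.8296 in → contributes +0.6174 in⁴
Total I = 2.126 in⁴.

Ix ≈ 2.1 in⁴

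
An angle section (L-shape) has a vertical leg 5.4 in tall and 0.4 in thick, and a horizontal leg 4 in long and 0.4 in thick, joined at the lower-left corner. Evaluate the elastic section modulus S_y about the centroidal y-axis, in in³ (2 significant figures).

Split into non-overlapping primitives; take the origin at the lower-left of the bounding box.
Vertical leg: 0.4 × 5.4, A = 2.16 in², x = 0.2 in, Ī = 0.0288 in⁴.
Horizontal leg (remainder): 3.6 × 0.4, A = 1.44 in², x = 2.2 in, Ī = 1.555 in⁴.
Centroid: x̄ = ΣA·x / ΣA = 1 in.
Transfer each piece to the centroidal y-axis using Ī + A·d² with d = x − 1:
  vertical leg: d = -0.8 in → contributes +1.411 in⁴
  horizontal leg (remainder): d = 1.2 in → contributes +3.629 in⁴
Total I = 5.04 in⁴.
Extreme fibre distance c = 3 in; S = I/c = 1.68 in³.

S_y ≈ 1.7 in³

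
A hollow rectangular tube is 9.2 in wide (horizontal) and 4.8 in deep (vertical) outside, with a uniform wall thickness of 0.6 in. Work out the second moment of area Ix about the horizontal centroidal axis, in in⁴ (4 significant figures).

Break the section into simple shapes (no overlaps), measuring from the bottom-left corner of the bounding box.
Outer rectangle: 9.2 × 4.8, A = 44.16 in², y = 2.4 in, Ī = 84.7872 in⁴.
Inner void (subtracted): 8 × 3.6, A = 28.8 in², y = 2.4 in, Ī = 31.104 in⁴.
By symmetry the centroid is at mid-height, ȳ = 2.4 in.
All pieces are centred on the horizontal centroidal axis, so I = ΣĪ (holes subtracted) = 53.6832 in⁴.

Ix ≈ 53.68 in⁴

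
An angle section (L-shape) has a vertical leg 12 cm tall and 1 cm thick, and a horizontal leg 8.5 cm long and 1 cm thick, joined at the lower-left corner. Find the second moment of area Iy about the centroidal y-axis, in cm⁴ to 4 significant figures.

Iy ≈ 119.5 cm⁴

Treat the section as a set of non-overlapping primitives; coordinates are from the bounding-box lower-left.
Vertical leg: 1 × 12, A = 12 cm², x = 0.5 cm, Ī = 1 cm⁴.
Horizontal leg (remainder): 7.5 × 1, A = 7.5 cm², x = 4.75 cm, Ī = 35.1563 cm⁴.
Centroid: x̄ = ΣA·x / ΣA = 2.13462 cm.
Transfer each piece to the centroidal y-axis using Ī + A·d² with d = x − 2.13462:
  vertical leg: d = -1.63462 cm → contributes +33.0636 cm⁴
  horizontal leg (remainder): d = 2.61538 cm → contributes +86.458 cm⁴
Total I = 119.522 cm⁴.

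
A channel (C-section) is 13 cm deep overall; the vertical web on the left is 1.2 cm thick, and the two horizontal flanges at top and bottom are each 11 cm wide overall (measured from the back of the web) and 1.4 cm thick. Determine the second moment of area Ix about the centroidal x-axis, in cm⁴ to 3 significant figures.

Decompose the section into non-overlapping parts with the origin at the bottom-left of its bounding rectangle.
Web: 1.2 × 13, A = 15.6 cm², y = 6.5 cm, Ī = 219.7 cm⁴.
Top flange (beyond web): 9.8 × 1.4, A = 13.72 cm², y = 12.3 cm, Ī = 2.2409 cm⁴.
Bottom flange (beyond web): 9.8 × 1.4, A = 13.72 cm², y = 0.7 cm, Ī = 2.2409 cm⁴.
By symmetry the centroid is at mid-height, ȳ = 6.5 cm.
Transfer each piece to the centroidal x-axis using Ī + A·d² with d = y − 6.5:
  web: d = 0 cm → contributes +219.7 cm⁴
  top flange (beyond web): d = 5.8 cm → contributes +463.78 cm⁴
  bottom flange (beyond web): d = -5.8 cm → contributes +463.78 cm⁴
Total I = 1147.3 cm⁴.

Ix ≈ 1150 cm⁴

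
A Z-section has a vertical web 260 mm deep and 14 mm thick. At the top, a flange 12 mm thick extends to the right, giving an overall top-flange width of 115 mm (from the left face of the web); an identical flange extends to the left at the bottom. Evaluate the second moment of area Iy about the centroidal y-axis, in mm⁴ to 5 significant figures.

Decompose the section into non-overlapping parts with the origin at the bottom-left of its bounding rectangle.
Web: 14 × 260, A = 3 640 mm², x = 108 mm, Ī = 59453.33 mm⁴.
Top flange (beyond web): 101 × 12, A = 1 212 mm², x = 165.5 mm, Ī = 1 030 301 mm⁴.
Bottom flange (beyond web): 101 × 12, A = 1 212 mm², x = 50.5 mm, Ī = 1 030 301 mm⁴.
Centroid: x̄ = ΣA·x / ΣA = 108 mm.
Transfer each piece to the centroidal y-axis using Ī + A·d² with d = x − 108:
  web: d = 0 mm → contributes +59453.33 mm⁴
  top flange (beyond web): d = 57.5 mm → contributes +5 037 476 mm⁴
  bottom flange (beyond web): d = -57.5 mm → contributes +5 037 476 mm⁴
Total I = 10 134 405 mm⁴.

Iy ≈ 1.0134 × 10⁷ mm⁴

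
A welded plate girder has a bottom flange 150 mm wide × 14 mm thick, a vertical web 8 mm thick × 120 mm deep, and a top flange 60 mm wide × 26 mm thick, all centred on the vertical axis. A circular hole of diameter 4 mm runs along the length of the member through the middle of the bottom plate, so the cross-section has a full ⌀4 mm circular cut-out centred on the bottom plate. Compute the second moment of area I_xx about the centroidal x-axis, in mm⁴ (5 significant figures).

Treat the section as a set of non-overlapping primitives; coordinates are from the bounding-box lower-left.
Bottom plate: 150 × 14, A = 2 100 mm², y = 7 mm, Ī = 34 300 mm⁴.
Web plate: 8 × 120, A = 960 mm², y = 74 mm, Ī = 1 152 000 mm⁴.
Top plate: 60 × 26, A = 1 560 mm², y = 147 mm, Ī = 87 880 mm⁴.
Hole (subtracted): ⌀4, A = 12.56637 mm², y = 7 mm, Ī = 12.56637 mm⁴.
Centroid: ȳ = ΣA·y / ΣA = 68.36171 mm.
Transfer each piece to the centroidal x-axis using Ī + A·d² with d = y − 68.36171:
  bottom plate: d = -61.36171 mm → contributes +7 941 345 mm⁴
  web plate: d = 5.638291 mm → contributes +1 182 519 mm⁴
  top plate: d = 78.63829 mm → contributes +9 734 890 mm⁴
  hole: d = -61.36171 mm → contributes −47328.21 mm⁴
Total I = 18 811 425 mm⁴.

I_xx ≈ 1.8811 × 10⁷ mm⁴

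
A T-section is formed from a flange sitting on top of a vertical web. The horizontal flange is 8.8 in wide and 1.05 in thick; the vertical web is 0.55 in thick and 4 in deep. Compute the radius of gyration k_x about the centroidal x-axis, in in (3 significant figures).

k_x ≈ 1.15 in

Treat the section as a set of non-overlapping primitives; coordinates are from the bounding-box lower-left.
Flange: 8.8 × 1.05, A = 9.24 in², y = 4.525 in, Ī = 0.84893 in⁴.
Web: 0.55 × 4, A = 2.2 in², y = 2 in, Ī = 2.9333 in⁴.
Centroid: ȳ = ΣA·y / ΣA = 4.0394 in.
Transfer each piece to the centroidal x-axis using Ī + A·d² with d = y − 4.0394:
  flange: d = 0.48558 in → contributes +3.0276 in⁴
  web: d = -2.0394 in → contributes +12.084 in⁴
Total I = 15.111 in⁴.
Radius of gyration: k = √(I/A) = √(15.111 / 11.44) = 1.1493 in.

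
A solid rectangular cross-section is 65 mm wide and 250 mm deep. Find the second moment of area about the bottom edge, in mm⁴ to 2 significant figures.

I_base ≈ 3.4 × 10⁸ mm⁴

The section: 65 × 250, A = 16 250 mm², y = 125 mm, Ī = 84 635 417 mm⁴.
Transfer it to the bottom edge using Ī + A·d² with d = y − 0:
  the section: d = 125 mm → contributes +338 541 667 mm⁴
Total I = 338 541 667 mm⁴.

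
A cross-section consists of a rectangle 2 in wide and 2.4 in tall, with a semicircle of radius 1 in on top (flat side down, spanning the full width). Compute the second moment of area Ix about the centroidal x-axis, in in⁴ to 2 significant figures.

Decompose the section into non-overlapping parts with the origin at the bottom-left of its bounding rectangle.
Rectangular body: 2 × 2.4, A = 4.8 in², y = 1.2 in, Ī = 2.304 in⁴.
Semicircular cap: semicircle r = 1, A = 1.571 in², y = 2.824 in, Ī = 0.1098 in⁴.
Centroid: ȳ = ΣA·y / ΣA = 1.601 in.
Transfer each piece to the centroidal x-axis using Ī + A·d² with d = y − 1.601:
  rectangular body: d = -0.4005 in → contributes +3.074 in⁴
  semicircular cap: d = 1.224 in → contributes +2.463 in⁴
Total I = 5.537 in⁴.

Ix ≈ 5.5 in⁴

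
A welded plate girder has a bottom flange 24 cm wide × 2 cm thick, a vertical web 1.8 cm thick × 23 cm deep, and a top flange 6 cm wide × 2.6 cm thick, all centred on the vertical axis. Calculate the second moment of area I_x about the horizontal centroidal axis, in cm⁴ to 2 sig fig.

I_x ≈ 1.0 × 10⁴ cm⁴

Decompose the section into non-overlapping parts with the origin at the bottom-left of its bounding rectangle.
Bottom plate: 24 × 2, A = 48 cm², y = 1 cm, Ī = 16 cm⁴.
Web plate: 1.8 × 23, A = 41.4 cm², y = 13.5 cm, Ī = 1 825 cm⁴.
Top plate: 6 × 2.6, A = 15.6 cm², y = 26.3 cm, Ī = 8.788 cm⁴.
Centroid: ȳ = ΣA·y / ΣA = 9.687 cm.
Transfer each piece to the horizontal centroidal axis using Ī + A·d² with d = y − 9.687:
  bottom plate: d = -8.687 cm → contributes +3 639 cm⁴
  web plate: d = 3.813 cm → contributes +2 427 cm⁴
  top plate: d = 16.61 cm → contributes +4 314 cm⁴
Total I = 10 379 cm⁴.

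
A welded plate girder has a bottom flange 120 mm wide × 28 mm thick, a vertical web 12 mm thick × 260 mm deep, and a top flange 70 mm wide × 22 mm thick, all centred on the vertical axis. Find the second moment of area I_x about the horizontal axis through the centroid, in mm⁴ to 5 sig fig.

Split into non-overlapping primitives; take the origin at the lower-left of the bounding box.
Bottom plate: 120 × 28, A = 3 360 mm², y = 14 mm, Ī = 219 520 mm⁴.
Web plate: 12 × 260, A = 3 120 mm², y = 158 mm, Ī = 17 576 000 mm⁴.
Top plate: 70 × 22, A = 1 540 mm², y = 299 mm, Ī = 62113.33 mm⁴.
Centroid: ȳ = ΣA·y / ΣA = 124.7456 mm.
Transfer each piece to the horizontal axis through the centroid using Ī + A·d² with d = y − 124.7456:
  bottom plate: d = -110.7456 mm → contributes +41 428 562 mm⁴
  web plate: d = 33.25436 mm → contributes +21 026 261 mm⁴
  top plate: d = 174.2544 mm → contributes +46 823 572 mm⁴
Total I = 109 278 394 mm⁴.

I_x ≈ 1.0928 × 10⁸ mm⁴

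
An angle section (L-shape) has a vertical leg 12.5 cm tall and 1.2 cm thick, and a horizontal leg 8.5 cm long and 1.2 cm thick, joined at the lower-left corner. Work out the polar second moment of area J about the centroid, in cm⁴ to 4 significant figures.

Split into non-overlapping primitives; take the origin at the lower-left of the bounding box.
Vertical leg: 1.2 × 12.5, A = 15 cm², y = 6.25 cm, Ī = 195.313 cm⁴.
Horizontal leg (remainder): 7.3 × 1.2, A = 8.76 cm², y = 0.6 cm, Ī = 1.0512 cm⁴.
Centroid: ȳ = ΣA·y / ΣA = 4.16692 cm.
Transfer each piece to the centroidal x-axis using Ī + A·d² with d = y − 4.16692:
  vertical leg: d = 2.08308 cm → contributes +260.401 cm⁴
  horizontal leg (remainder): d = -3.56692 cm → contributes +112.504 cm⁴
Total I = 372.905 cm⁴.
For the y-axis: x̄ = 2.16692 cm.
Repeating about the centroidal y-axis gives I_y = 140.593 cm⁴.
Polar second moment: J = I_x + I_y = 513.498 cm⁴.

J ≈ 513.5 cm⁴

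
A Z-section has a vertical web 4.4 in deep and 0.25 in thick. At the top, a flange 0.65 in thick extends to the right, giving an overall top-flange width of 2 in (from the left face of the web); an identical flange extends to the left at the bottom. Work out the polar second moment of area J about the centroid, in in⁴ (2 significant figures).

Split into non-overlapping primitives; take the origin at the lower-left of the bounding box.
Web: 0.25 × 4.4, A = 1.1 in², y = 2.2 in, Ī = 1.775 in⁴.
Top flange (beyond web): 1.75 × 0.65, A = 1.138 in², y = 4.075 in, Ī = 0.04005 in⁴.
Bottom flange (beyond web): 1.75 × 0.65, A = 1.138 in², y = 0.325 in, Ī = 0.04005 in⁴.
Centroid: ȳ = ΣA·y / ΣA = 2.2 in.
Transfer each piece to the centroidal x-axis using Ī + A·d² with d = y − 2.2:
  web: d = 0 in → contributes +1.775 in⁴
  top flange (beyond web): d = 1.875 in → contributes +4.039 in⁴
  bottom flange (beyond web): d = -1.875 in → contributes +4.039 in⁴
Total I = 9.853 in⁴.
For the y-axis: x̄ = 1.875 in.
Repeating about the centroidal y-axis gives I_y = 2.861 in⁴.
Polar second moment: J = I_x + I_y = 12.71 in⁴.

J ≈ 13 in⁴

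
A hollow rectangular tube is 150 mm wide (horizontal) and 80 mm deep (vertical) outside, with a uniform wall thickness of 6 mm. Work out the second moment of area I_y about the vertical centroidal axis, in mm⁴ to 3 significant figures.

I_y ≈ 7.61 × 10⁶ mm⁴

Treat the section as a set of non-overlapping primitives; coordinates are from the bounding-box lower-left.
Outer rectangle: 150 × 80, A = 12 000 mm², x = 75 mm, Ī = 22 500 000 mm⁴.
Inner void (subtracted): 138 × 68, A = 9 384 mm², x = 75 mm, Ī = 14 892 408 mm⁴.
By symmetry the centroid is at mid-width, x̄ = 75 mm.
All pieces are centred on the vertical centroidal axis, so I = ΣĪ (holes subtracted) = 7 607 592 mm⁴.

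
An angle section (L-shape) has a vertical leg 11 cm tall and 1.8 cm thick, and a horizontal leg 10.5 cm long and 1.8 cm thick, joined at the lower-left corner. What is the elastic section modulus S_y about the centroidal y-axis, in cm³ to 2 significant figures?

S_y ≈ 47 cm³

Decompose the section into non-overlapping parts with the origin at the bottom-left of its bounding rectangle.
Vertical leg: 1.8 × 11, A = 19.8 cm², x = 0.9 cm, Ī = 5.346 cm⁴.
Horizontal leg (remainder): 8.7 × 1.8, A = 15.66 cm², x = 6.15 cm, Ī = 98.78 cm⁴.
Centroid: x̄ = ΣA·x / ΣA = 3.219 cm.
Transfer each piece to the centroidal y-axis using Ī + A·d² with d = x − 3.219:
  vertical leg: d = -2.319 cm → contributes +111.8 cm⁴
  horizontal leg (remainder): d = 2.931 cm → contributes +233.4 cm⁴
Total I = 345.1 cm⁴.
Extreme fibre distance c = 7.281 cm; S = I/c = 47.4 cm³.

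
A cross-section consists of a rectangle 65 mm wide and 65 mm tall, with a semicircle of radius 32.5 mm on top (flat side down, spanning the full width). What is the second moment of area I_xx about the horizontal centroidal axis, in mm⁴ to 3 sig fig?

Treat the section as a set of non-overlapping primitives; coordinates are from the bounding-box lower-left.
Rectangular body: 65 × 65, A = 4 225 mm², y = 32.5 mm, Ī = 1 487 552 mm⁴.
Semicircular cap: semicircle r = 32.5, A = 1659.2 mm², y = 78.793 mm, Ī = 122 452 mm⁴.
Centroid: ȳ = ΣA·y / ΣA = 45.553 mm.
Transfer each piece to the horizontal centroidal axis using Ī + A·d² with d = y − 45.553:
  rectangular body: d = -13.053 mm → contributes +2 207 449 mm⁴
  semicircular cap: d = 33.24 mm → contributes +1 955 656 mm⁴
Total I = 4 163 105 mm⁴.

I_xx ≈ 4.16 × 10⁶ mm⁴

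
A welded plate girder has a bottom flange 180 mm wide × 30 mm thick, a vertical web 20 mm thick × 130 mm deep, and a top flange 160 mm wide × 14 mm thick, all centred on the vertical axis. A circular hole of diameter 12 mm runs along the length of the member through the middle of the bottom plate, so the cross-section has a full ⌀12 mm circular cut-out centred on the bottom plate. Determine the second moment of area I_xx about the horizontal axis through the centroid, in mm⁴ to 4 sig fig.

I_xx ≈ 4.279 × 10⁷ mm⁴

Break the section into simple shapes (no overlaps), measuring from the bottom-left corner of the bounding box.
Bottom plate: 180 × 30, A = 5 400 mm², y = 15 mm, Ī = 405 000 mm⁴.
Web plate: 20 × 130, A = 2 600 mm², y = 95 mm, Ī = 3 661 667 mm⁴.
Top plate: 160 × 14, A = 2 240 mm², y = 167 mm, Ī = 36586.7 mm⁴.
Hole (subtracted): ⌀12, A = 113.097 mm², y = 15 mm, Ī = 1017.88 mm⁴.
Centroid: ȳ = ΣA·y / ΣA = 69.1607 mm.
Transfer each piece to the horizontal axis through the centroid using Ī + A·d² with d = y − 69.1607:
  bottom plate: d = -54.1607 mm → contributes +16 245 252 mm⁴
  web plate: d = 25.8393 mm → contributes +5 397 609 mm⁴
  top plate: d = 97.8393 mm → contributes +21 479 057 mm⁴
  hole: d = -54.1607 mm → contributes −332 775 mm⁴
Total I = 42 789 142 mm⁴.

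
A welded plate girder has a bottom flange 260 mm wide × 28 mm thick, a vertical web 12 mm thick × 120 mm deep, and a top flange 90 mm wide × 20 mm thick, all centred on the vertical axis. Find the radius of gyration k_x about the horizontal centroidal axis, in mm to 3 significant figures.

Decompose the section into non-overlapping parts with the origin at the bottom-left of its bounding rectangle.
Bottom plate: 260 × 28, A = 7 280 mm², y = 14 mm, Ī = 475 627 mm⁴.
Web plate: 12 × 120, A = 1 440 mm², y = 88 mm, Ī = 1 728 000 mm⁴.
Top plate: 90 × 20, A = 1 800 mm², y = 158 mm, Ī = 60 000 mm⁴.
Centroid: ȳ = ΣA·y / ΣA = 48.768 mm.
Transfer each piece to the horizontal centroidal axis using Ī + A·d² with d = y − 48.768:
  bottom plate: d = -34.768 mm → contributes +9 275 822 mm⁴
  web plate: d = 39.232 mm → contributes +3 944 369 mm⁴
  top plate: d = 109.23 mm → contributes +21 536 910 mm⁴
Total I = 34 757 101 mm⁴.
Radius of gyration: k = √(I/A) = √(34 757 101 / 10 520) = 57.48 mm.

k_x ≈ 57.5 mm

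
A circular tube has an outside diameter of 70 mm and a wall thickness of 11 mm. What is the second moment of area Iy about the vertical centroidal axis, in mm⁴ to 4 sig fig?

Treat the section as a set of non-overlapping primitives; coordinates are from the bounding-box lower-left.
Outer circle: ⌀70, A = 3848.45 mm², x = 35 mm, Ī = 1 178 588 mm⁴.
Bore (subtracted): ⌀48, A = 1809.56 mm², x = 35 mm, Ī = 260 576 mm⁴.
By symmetry the centroid is at mid-width, x̄ = 35 mm.
All pieces are centred on the vertical centroidal axis, so I = ΣĪ (holes subtracted) = 918 012 mm⁴.

Iy ≈ 9.180 × 10⁵ mm⁴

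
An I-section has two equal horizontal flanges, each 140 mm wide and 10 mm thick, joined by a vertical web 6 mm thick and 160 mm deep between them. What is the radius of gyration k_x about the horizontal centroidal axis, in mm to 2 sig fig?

Decompose the section into non-overlapping parts with the origin at the bottom-left of its bounding rectangle.
Bottom flange: 140 × 10, A = 1 400 mm², y = 5 mm, Ī = 11 667 mm⁴.
Web: 6 × 160, A = 960 mm², y = 90 mm, Ī = 2 048 000 mm⁴.
Top flange: 140 × 10, A = 1 400 mm², y = 175 mm, Ī = 11 667 mm⁴.
By symmetry the centroid is at mid-height, ȳ = 90 mm.
Transfer each piece to the horizontal centroidal axis using Ī + A·d² with d = y − 90:
  bottom flange: d = -85 mm → contributes +10 126 667 mm⁴
  web: d = 0 mm → contributes +2 048 000 mm⁴
  top flange: d = 85 mm → contributes +10 126 667 mm⁴
Total I = 22 301 333 mm⁴.
Radius of gyration: k = √(I/A) = √(22 301 333 / 3 760) = 77.01 mm.

k_x ≈ 77 mm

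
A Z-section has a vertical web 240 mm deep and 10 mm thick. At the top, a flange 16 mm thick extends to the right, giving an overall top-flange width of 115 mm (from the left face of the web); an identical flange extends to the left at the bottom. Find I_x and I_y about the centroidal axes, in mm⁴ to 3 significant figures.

I_x ≈ 5.37 × 10⁷ mm⁴, I_y ≈ 1.42 × 10⁷ mm⁴

Decompose the section into non-overlapping parts with the origin at the bottom-left of its bounding rectangle.
Web: 10 × 240, A = 2 400 mm², y = 120 mm, Ī = 11 520 000 mm⁴.
Top flange (beyond web): 105 × 16, A = 1 680 mm², y = 232 mm, Ī = 35 840 mm⁴.
Bottom flange (beyond web): 105 × 16, A = 1 680 mm², y = 8 mm, Ī = 35 840 mm⁴.
Centroid: ȳ = ΣA·y / ΣA = 120 mm.
Transfer each piece to the centroidal x-axis using Ī + A·d² with d = y − 120:
  web: d = 0 mm → contributes +11 520 000 mm⁴
  top flange (beyond web): d = 112 mm → contributes +21 109 760 mm⁴
  bottom flange (beyond web): d = -112 mm → contributes +21 109 760 mm⁴
Total I = 53 739 520 mm⁴.
For the y-axis: x̄ = 110 mm.
Repeating about the centroidal y-axis gives I_y = 14 216 000 mm⁴.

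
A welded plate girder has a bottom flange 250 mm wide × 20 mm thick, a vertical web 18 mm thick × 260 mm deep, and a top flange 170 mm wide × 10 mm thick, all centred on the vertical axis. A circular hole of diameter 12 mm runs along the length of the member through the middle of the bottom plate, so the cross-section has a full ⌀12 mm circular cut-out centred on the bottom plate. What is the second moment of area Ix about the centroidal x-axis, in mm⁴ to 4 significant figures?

Ix ≈ 1.350 × 10⁸ mm⁴

Treat the section as a set of non-overlapping primitives; coordinates are from the bounding-box lower-left.
Bottom plate: 250 × 20, A = 5 000 mm², y = 10 mm, Ī = 166 667 mm⁴.
Web plate: 18 × 260, A = 4 680 mm², y = 150 mm, Ī = 26 364 000 mm⁴.
Top plate: 170 × 10, A = 1 700 mm², y = 285 mm, Ī = 14166.7 mm⁴.
Hole (subtracted): ⌀12, A = 113.097 mm², y = 10 mm, Ī = 1017.88 mm⁴.
Centroid: ȳ = ΣA·y / ΣA = 109.646 mm.
Transfer each piece to the centroidal x-axis using Ī + A·d² with d = y − 109.646:
  bottom plate: d = -99.6458 mm → contributes +49 813 136 mm⁴
  web plate: d = 40.3542 mm → contributes +33 985 184 mm⁴
  top plate: d = 175.354 mm → contributes +52 287 604 mm⁴
  hole: d = -99.6458 mm → contributes −1 123 995 mm⁴
Total I = 134 961 929 mm⁴.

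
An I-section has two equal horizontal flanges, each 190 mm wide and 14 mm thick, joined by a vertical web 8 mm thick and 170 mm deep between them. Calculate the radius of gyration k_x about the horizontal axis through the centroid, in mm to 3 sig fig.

Treat the section as a set of non-overlapping primitives; coordinates are from the bounding-box lower-left.
Bottom flange: 190 × 14, A = 2 660 mm², y = 7 mm, Ī = 43 447 mm⁴.
Web: 8 × 170, A = 1 360 mm², y = 99 mm, Ī = 3 275 333 mm⁴.
Top flange: 190 × 14, A = 2 660 mm², y = 191 mm, Ī = 43 447 mm⁴.
By symmetry the centroid is at mid-height, ȳ = 99 mm.
Transfer each piece to the horizontal axis through the centroid using Ī + A·d² with d = y − 99:
  bottom flange: d = -92 mm → contributes +22 557 687 mm⁴
  web: d = 0 mm → contributes +3 275 333 mm⁴
  top flange: d = 92 mm → contributes +22 557 687 mm⁴
Total I = 48 390 707 mm⁴.
Radius of gyration: k = √(I/A) = √(48 390 707 / 6 680) = 85.112 mm.

k_x ≈ 85.1 mm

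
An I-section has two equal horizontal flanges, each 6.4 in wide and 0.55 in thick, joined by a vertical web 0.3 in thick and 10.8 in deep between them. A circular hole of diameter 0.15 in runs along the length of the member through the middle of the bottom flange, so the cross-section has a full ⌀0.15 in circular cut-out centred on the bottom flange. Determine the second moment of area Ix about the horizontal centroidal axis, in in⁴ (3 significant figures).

Split into non-overlapping primitives; take the origin at the lower-left of the bounding box.
Bottom flange: 6.4 × 0.55, A = 3.52 in², y = 0.275 in, Ī = 0.088733 in⁴.
Web: 0.3 × 10.8, A = 3.24 in², y = 5.95 in, Ī = 31.493 in⁴.
Top flange: 6.4 × 0.55, A = 3.52 in², y = 11.625 in, Ī = 0.088733 in⁴.
Hole (subtracted): ⌀0.15, A = 0.017671 in², y = 0.275 in, Ī = 0.00002485 in⁴.
Centroid: ȳ = ΣA·y / ΣA = 5.9598 in.
Transfer each piece to the horizontal centroidal axis using Ī + A·d² with d = y − 5.9598:
  bottom flange: d = -5.6848 in → contributes +113.84 in⁴
  web: d = -0.0097722 in → contributes +31.493 in⁴
  top flange: d = 5.6652 in → contributes +113.06 in⁴
  hole: d = -5.6848 in → contributes −0.57111 in⁴
Total I = 257.83 in⁴.

Ix ≈ 258 in⁴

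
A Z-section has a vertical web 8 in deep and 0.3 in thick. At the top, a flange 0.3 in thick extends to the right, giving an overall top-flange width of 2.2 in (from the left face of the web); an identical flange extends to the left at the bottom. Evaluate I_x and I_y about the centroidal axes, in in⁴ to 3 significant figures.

I_x ≈ 29.7 in⁴, I_y ≈ 1.74 in⁴

Decompose the section into non-overlapping parts with the origin at the bottom-left of its bounding rectangle.
Web: 0.3 × 8, A = 2.4 in², y = 4 in, Ī = 12.8 in⁴.
Top flange (beyond web): 1.9 × 0.3, A = 0.57 in², y = 7.85 in, Ī = 0.004275 in⁴.
Bottom flange (beyond web): 1.9 × 0.3, A = 0.57 in², y = 0.15 in, Ī = 0.004275 in⁴.
Centroid: ȳ = ΣA·y / ΣA = 4 in.
Transfer each piece to the centroidal x-axis using Ī + A·d² with d = y − 4:
  web: d = 0 in → contributes +12.8 in⁴
  top flange (beyond web): d = 3.85 in → contributes +8.4531 in⁴
  bottom flange (beyond web): d = -3.85 in → contributes +8.4531 in⁴
Total I = 29.706 in⁴.
For the y-axis: x̄ = 2.05 in.
Repeating about the centroidal y-axis gives I_y = 1.7404 in⁴.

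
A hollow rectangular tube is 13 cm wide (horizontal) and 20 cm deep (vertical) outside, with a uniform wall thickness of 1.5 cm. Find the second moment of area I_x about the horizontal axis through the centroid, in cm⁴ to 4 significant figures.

Break the section into simple shapes (no overlaps), measuring from the bottom-left corner of the bounding box.
Outer rectangle: 13 × 20, A = 260 cm², y = 10 cm, Ī = 8666.67 cm⁴.
Inner void (subtracted): 10 × 17, A = 170 cm², y = 10 cm, Ī = 4094.17 cm⁴.
By symmetry the centroid is at mid-height, ȳ = 10 cm.
All pieces are centred on the horizontal axis through the centroid, so I = ΣĪ (holes subtracted) = 4572.5 cm⁴.

I_x ≈ 4573 cm⁴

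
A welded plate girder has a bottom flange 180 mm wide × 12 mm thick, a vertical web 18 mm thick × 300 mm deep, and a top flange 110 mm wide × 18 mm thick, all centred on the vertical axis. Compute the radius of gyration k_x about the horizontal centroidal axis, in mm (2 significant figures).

k_x ≈ 120 mm

Decompose the section into non-overlapping parts with the origin at the bottom-left of its bounding rectangle.
Bottom plate: 180 × 12, A = 2 160 mm², y = 6 mm, Ī = 25 920 mm⁴.
Web plate: 18 × 300, A = 5 400 mm², y = 162 mm, Ī = 40 500 000 mm⁴.
Top plate: 110 × 18, A = 1 980 mm², y = 321 mm, Ī = 53 460 mm⁴.
Centroid: ȳ = ΣA·y / ΣA = 159.7 mm.
Transfer each piece to the horizontal centroidal axis using Ī + A·d² with d = y − 159.7:
  bottom plate: d = -153.7 mm → contributes +51 039 311 mm⁴
  web plate: d = 2.321 mm → contributes +40 529 084 mm⁴
  top plate: d = 161.3 mm → contributes +51 581 744 mm⁴
Total I = 143 150 138 mm⁴.
Radius of gyration: k = √(I/A) = √(143 150 138 / 9 540) = 122.5 mm.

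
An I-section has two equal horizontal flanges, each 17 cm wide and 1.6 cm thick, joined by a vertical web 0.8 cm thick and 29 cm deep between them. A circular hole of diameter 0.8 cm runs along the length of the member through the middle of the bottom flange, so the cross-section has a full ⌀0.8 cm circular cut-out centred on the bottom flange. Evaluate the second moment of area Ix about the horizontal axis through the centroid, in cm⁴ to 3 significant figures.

Split into non-overlapping primitives; take the origin at the lower-left of the bounding box.
Bottom flange: 17 × 1.6, A = 27.2 cm², y = 0.8 cm, Ī = 5.8027 cm⁴.
Web: 0.8 × 29, A = 23.2 cm², y = 16.1 cm, Ī = 1625.9 cm⁴.
Top flange: 17 × 1.6, A = 27.2 cm², y = 31.4 cm, Ī = 5.8027 cm⁴.
Hole (subtracted): ⌀0.8, A = 0.50265 cm², y = 0.8 cm, Ī = 0.020106 cm⁴.
Centroid: ȳ = ΣA·y / ΣA = 16.2 cm.
Transfer each piece to the horizontal axis through the centroid using Ī + A·d² with d = y − 16.2:
  bottom flange: d = -15.4 cm → contributes +6456.3 cm⁴
  web: d = -0.099752 cm → contributes +1626.2 cm⁴
  top flange: d = 15.2 cm → contributes +6290.3 cm⁴
  hole: d = -15.4 cm → contributes −119.23 cm⁴
Total I = 14 254 cm⁴.

Ix ≈ 1.43 × 10⁴ cm⁴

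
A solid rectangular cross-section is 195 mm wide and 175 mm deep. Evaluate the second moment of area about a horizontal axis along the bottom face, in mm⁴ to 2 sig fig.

The section: 195 × 175, A = 34 125 mm², y = 87.5 mm, Ī = 87 089 844 mm⁴.
Transfer it to a horizontal axis along the bottom face using Ī + A·d² with d = y − 0:
  the section: d = 87.5 mm → contributes +348 359 375 mm⁴
Total I = 348 359 375 mm⁴.

I_base ≈ 3.5 × 10⁸ mm⁴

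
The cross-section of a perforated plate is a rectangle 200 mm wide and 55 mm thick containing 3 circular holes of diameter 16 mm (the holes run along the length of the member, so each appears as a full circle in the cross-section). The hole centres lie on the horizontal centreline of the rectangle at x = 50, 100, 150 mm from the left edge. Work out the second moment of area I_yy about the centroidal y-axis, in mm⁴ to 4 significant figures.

I_yy ≈ 3.565 × 10⁷ mm⁴

Break the section into simple shapes (no overlaps), measuring from the bottom-left corner of the bounding box.
Plate: 200 × 55, A = 11 000 mm², x = 100 mm, Ī = 36 666 667 mm⁴.
Hole 1 (subtracted): ⌀16, A = 201.062 mm², x = 50 mm, Ī = 3216.99 mm⁴.
Hole 2 (subtracted): ⌀16, A = 201.062 mm², x = 100 mm, Ī = 3216.99 mm⁴.
Hole 3 (subtracted): ⌀16, A = 201.062 mm², x = 150 mm, Ī = 3216.99 mm⁴.
By symmetry the centroid is at mid-width, x̄ = 100 mm.
Transfer each piece to the centroidal y-axis using Ī + A·d² with d = x − 100:
  plate: d = 0 mm → contributes +36 666 667 mm⁴
  hole 1: d = -50 mm → contributes −505 872 mm⁴
  hole 2: d = 0 mm → contributes −3216.99 mm⁴
  hole 3: d = 50 mm → contributes −505 872 mm⁴
Total I = 35 651 706 mm⁴.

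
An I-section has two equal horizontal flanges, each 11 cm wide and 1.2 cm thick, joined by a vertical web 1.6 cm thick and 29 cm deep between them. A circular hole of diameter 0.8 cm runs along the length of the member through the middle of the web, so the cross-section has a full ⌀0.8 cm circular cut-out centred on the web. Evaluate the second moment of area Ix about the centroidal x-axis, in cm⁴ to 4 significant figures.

Break the section into simple shapes (no overlaps), measuring from the bottom-left corner of the bounding box.
Bottom flange: 11 × 1.2, A = 13.2 cm², y = 0.6 cm, Ī = 1.584 cm⁴.
Web: 1.6 × 29, A = 46.4 cm², y = 15.7 cm, Ī = 3251.87 cm⁴.
Top flange: 11 × 1.2, A = 13.2 cm², y = 30.8 cm, Ī = 1.584 cm⁴.
Hole (subtracted): ⌀0.8, A = 0.502655 cm², y = 15.7 cm, Ī = 0.0201062 cm⁴.
By symmetry the centroid is at mid-height, ȳ = 15.7 cm.
Transfer each piece to the centroidal x-axis using Ī + A·d² with d = y − 15.7:
  bottom flange: d = -15.1 cm → contributes +3011.32 cm⁴
  web: d = 0 cm → contributes +3251.87 cm⁴
  top flange: d = 15.1 cm → contributes +3011.32 cm⁴
  hole: d = 0 cm → contributes −0.0201062 cm⁴
Total I = 9274.48 cm⁴.

Ix ≈ 9274 cm⁴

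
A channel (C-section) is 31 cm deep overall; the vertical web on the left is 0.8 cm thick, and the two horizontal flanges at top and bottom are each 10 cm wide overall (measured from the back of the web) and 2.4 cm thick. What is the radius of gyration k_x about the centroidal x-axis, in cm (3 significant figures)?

Treat the section as a set of non-overlapping primitives; coordinates are from the bounding-box lower-left.
Web: 0.8 × 31, A = 24.8 cm², y = 15.5 cm, Ī = 1986.1 cm⁴.
Top flange (beyond web): 9.2 × 2.4, A = 22.08 cm², y = 29.8 cm, Ī = 10.598 cm⁴.
Bottom flange (beyond web): 9.2 × 2.4, A = 22.08 cm², y = 1.2 cm, Ī = 10.598 cm⁴.
By symmetry the centroid is at mid-height, ȳ = 15.5 cm.
Transfer each piece to the centroidal x-axis using Ī + A·d² with d = y − 15.5:
  web: d = 0 cm → contributes +1986.1 cm⁴
  top flange (beyond web): d = 14.3 cm → contributes +4525.7 cm⁴
  bottom flange (beyond web): d = -14.3 cm → contributes +4525.7 cm⁴
Total I = 11 038 cm⁴.
Radius of gyration: k = √(I/A) = √(11 038 / 68.96) = 12.651 cm.

k_x ≈ 12.7 cm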